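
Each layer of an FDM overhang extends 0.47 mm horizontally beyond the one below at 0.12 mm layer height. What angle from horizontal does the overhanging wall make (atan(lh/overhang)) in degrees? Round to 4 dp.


angle = atan(0.12/0.47) = 14.3227 degrees


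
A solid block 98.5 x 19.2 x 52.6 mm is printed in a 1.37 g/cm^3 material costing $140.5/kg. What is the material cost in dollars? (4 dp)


V = 98.5 * 19.2 * 52.6 = 99477.12 mm^3 = 99.47712 cm^3
Mass = 99.47712 * 1.37 / 1000 = 0.13628365 kg
Cost = 0.13628365 * 140.5 = 19.1479 $


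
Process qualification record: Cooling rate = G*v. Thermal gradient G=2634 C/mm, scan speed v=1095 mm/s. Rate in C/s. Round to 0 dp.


CR = 2634 * 1095 = 2884230 C/s


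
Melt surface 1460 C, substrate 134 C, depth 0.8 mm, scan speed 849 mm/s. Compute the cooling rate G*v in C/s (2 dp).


G = (1460-134)/0.8 = 1657.5 C/mm
CR = 1657.5 * 849 = 1407217.5 C/s


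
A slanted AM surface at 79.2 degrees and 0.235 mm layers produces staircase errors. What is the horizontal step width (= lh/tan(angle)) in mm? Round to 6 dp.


step = 0.235 / tan(79.2) = 0.044829 mm


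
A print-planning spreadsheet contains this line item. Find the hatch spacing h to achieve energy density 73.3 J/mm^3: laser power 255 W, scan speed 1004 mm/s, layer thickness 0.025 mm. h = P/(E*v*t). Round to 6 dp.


h = 255 / (73.3*1004*0.025) = 0.1386 mm


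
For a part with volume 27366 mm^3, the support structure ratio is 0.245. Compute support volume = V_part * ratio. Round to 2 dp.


V_support = 27366 * 0.245 = 6704.67 mm^3


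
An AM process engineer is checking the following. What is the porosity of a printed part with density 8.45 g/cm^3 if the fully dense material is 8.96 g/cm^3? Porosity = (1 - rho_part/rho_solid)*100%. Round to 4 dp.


Porosity = (1-8.45/8.96)*100 = 5.692 %


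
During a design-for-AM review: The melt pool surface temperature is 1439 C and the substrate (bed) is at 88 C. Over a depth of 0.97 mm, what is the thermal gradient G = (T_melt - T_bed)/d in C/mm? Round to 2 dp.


G = (1439-88)/0.97 = 1392.78 C/mm


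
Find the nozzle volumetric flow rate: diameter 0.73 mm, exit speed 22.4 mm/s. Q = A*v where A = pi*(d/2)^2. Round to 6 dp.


A = pi*(0.73/2)^2 = 0.41853868 mm^2
Q = 0.41853868 * 22.4 = 9.375266 mm^3/s


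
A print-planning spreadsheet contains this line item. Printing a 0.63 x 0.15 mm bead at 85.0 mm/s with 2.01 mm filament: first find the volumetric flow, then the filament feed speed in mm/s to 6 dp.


Q = 0.63 * 0.15 * 85.0 = 8.0325 mm^3/s
A_fil = pi*(2.01/2)^2 = 3.17308712 mm^2
v_feed = 8.0325 / 3.17308712 = 2.531446 mm/s


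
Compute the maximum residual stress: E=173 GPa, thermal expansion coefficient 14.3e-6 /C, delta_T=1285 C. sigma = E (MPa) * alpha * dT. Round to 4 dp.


sigma = 173*1000 * 14.3e-6 * 1285 = 3178.9615 MPa


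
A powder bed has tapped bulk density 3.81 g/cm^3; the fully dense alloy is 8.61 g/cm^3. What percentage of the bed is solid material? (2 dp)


Packing = (3.81/8.61)*100 = 44.25 %


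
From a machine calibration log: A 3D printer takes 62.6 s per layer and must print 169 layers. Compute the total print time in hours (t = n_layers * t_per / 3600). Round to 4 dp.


t = 169 * 62.6 / 3600 = 2.9387 hrs


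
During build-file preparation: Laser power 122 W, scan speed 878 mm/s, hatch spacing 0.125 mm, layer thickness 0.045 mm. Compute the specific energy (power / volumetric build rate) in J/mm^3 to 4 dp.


Build rate = 878 * 0.125 * 0.045 = 4.93875 mm^3/s
SE = 122 / 4.93875 = 24.7026 J/mm^3


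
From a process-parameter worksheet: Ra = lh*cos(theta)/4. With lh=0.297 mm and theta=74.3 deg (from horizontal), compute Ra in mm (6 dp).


Ra = 0.297 * cos(74.3) / 4 = 0.020092 mm


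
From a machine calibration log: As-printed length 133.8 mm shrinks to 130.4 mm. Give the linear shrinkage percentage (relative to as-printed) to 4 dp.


Shrinkage = ((133.8-130.4)/133.8)*100 = 2.5411 %


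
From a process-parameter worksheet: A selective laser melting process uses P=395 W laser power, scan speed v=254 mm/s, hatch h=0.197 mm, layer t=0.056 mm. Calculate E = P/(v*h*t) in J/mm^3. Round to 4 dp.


E = 395 / (254*0.197*0.056) = 140.9643 J/mm^3


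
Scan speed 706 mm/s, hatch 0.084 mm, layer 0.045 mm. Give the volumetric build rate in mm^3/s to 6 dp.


Rate = 706 * 0.084 * 0.045 = 2.66868 mm^3/s


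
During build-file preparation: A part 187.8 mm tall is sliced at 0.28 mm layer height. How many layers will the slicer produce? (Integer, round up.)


Layers = ceil(187.8/0.28) = 671


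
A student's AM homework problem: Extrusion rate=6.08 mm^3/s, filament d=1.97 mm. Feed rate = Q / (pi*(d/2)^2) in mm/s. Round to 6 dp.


A = pi*(1.97/2)^2 = 3.048052
v = 6.08 / 3.048052 = 1.994717 mm/s


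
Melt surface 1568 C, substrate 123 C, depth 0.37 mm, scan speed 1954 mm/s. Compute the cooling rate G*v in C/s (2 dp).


G = (1568-123)/0.37 = 3905.40540541 C/mm
CR = 3905.40540541 * 1954 = 7631162.16 C/s


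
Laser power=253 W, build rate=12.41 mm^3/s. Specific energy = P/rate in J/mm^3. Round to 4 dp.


SE = 253 / 12.41 = 20.3868 J/mm^3


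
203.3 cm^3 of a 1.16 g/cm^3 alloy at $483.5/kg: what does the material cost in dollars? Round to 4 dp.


Mass = 203.3*1.16/1000 = 0.235828 kg
Cost = 0.235828 * 483.5 = 114.0228 $


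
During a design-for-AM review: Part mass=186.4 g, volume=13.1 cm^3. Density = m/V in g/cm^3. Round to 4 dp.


rho = 186.4 / 13.1 = 14.229 g/cm^3


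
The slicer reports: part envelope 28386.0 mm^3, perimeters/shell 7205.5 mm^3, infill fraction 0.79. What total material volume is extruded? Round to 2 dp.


V_infill = (28386.0 - 7205.5) * 0.79 = 16732.6
V_total = 7205.5 + 16732.6 = 23938.1 mm^3


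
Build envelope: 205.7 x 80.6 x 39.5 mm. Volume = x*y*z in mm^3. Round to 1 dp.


V = 205.7 * 80.6 * 39.5 = 654887.1 mm^3


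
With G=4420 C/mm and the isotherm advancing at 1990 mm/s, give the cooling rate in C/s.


CR = 4420 * 1990 = 8795800 C/s


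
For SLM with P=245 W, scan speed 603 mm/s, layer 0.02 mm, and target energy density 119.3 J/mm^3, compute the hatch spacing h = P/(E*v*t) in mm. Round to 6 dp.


h = 245 / (119.3*603*0.02) = 0.170286 mm


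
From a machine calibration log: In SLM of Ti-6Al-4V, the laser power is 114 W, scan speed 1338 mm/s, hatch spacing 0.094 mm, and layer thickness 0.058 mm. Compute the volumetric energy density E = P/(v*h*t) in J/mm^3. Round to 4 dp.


E = 114 / (1338*0.094*0.058) = 15.6276 J/mm^3


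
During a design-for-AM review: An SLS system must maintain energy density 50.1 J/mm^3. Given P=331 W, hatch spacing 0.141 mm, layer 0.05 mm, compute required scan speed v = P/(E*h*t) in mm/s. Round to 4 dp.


v = 331 / (50.1*0.141*0.05) = 937.1328 mm/s


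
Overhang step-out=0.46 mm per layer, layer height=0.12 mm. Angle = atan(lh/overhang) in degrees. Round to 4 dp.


angle = atan(0.12/0.46) = 14.6209 degrees


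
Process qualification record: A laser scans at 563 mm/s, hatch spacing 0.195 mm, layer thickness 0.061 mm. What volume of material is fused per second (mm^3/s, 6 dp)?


Rate = 563 * 0.195 * 0.061 = 6.696885 mm^3/s


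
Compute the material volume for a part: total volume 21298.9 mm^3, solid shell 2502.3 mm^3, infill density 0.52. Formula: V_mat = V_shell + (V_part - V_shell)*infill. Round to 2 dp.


V_infill = (21298.9 - 2502.3) * 0.52 = 9774.23
V_total = 2502.3 + 9774.23 = 12276.53 mm^3


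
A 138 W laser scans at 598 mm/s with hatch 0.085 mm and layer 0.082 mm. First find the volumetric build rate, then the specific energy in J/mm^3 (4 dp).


Build rate = 598 * 0.085 * 0.082 = 4.16806 mm^3/s
SE = 138 / 4.16806 = 33.1089 J/mm^3


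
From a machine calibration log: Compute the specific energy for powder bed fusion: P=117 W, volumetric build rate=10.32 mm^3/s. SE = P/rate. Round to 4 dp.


SE = 117 / 10.32 = 11.3372 J/mm^3


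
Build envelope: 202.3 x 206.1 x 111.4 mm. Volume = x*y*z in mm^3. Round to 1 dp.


V = 202.3 * 206.1 * 111.4 = 4644714.9 mm^3


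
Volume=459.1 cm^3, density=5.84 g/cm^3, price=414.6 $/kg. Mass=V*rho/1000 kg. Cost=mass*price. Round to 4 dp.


Mass = 459.1*5.84/1000 = 2.681144 kg
Cost = 2.681144 * 414.6 = 1111.6023 $


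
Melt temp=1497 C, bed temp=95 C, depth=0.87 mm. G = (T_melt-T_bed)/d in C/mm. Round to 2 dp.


G = (1497-95)/0.87 = 1611.49 C/mm


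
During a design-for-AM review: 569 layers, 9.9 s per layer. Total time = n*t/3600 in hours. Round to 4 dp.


t = 569 * 9.9 / 3600 = 1.5648 hrs


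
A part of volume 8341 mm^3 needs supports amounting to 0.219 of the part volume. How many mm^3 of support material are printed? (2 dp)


V_support = 8341 * 0.219 = 1826.68 mm^3


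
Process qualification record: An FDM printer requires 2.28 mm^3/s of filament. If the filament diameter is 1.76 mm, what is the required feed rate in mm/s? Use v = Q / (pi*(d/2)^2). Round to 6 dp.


A = pi*(1.76/2)^2 = 2.432849
v = 2.28 / 2.432849 = 0.937173 mm/s


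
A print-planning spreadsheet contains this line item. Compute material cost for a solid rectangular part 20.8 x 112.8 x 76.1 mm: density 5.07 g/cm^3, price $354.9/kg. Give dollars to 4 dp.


V = 20.8 * 112.8 * 76.1 = 178548.864 mm^3 = 178.548864 cm^3
Mass = 178.548864 * 5.07 / 1000 = 0.90524274 kg
Cost = 0.90524274 * 354.9 = 321.2706 $


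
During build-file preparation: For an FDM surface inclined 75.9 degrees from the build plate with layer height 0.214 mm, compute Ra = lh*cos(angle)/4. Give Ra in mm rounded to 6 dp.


Ra = 0.214 * cos(75.9) / 4 = 0.013033 mm


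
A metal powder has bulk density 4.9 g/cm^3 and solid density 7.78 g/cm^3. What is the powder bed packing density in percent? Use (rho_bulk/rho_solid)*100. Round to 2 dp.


Packing = (4.9/7.78)*100 = 62.98 %


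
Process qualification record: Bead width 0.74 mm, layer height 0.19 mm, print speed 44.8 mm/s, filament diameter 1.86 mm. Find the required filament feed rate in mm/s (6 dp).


Q = 0.74 * 0.19 * 44.8 = 6.29888 mm^3/s
A_fil = pi*(1.86/2)^2 = 2.71716349 mm^2
v_feed = 6.29888 / 2.71716349 = 2.318182 mm/s


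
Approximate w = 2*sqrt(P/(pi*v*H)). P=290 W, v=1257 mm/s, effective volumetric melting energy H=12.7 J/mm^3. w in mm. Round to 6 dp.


w = 2*sqrt(290/(pi*1257*12.7)) = 0.152084 mm


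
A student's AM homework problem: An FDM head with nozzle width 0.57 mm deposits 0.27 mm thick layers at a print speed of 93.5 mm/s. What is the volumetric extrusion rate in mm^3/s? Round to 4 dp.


Rate = 0.57 * 0.27 * 93.5 = 14.3897 mm^3/s


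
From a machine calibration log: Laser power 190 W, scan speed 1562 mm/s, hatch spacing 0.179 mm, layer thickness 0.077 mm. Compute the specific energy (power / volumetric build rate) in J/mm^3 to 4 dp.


Build rate = 1562 * 0.179 * 0.077 = 21.529046 mm^3/s
SE = 190 / 21.529046 = 8.8253 J/mm^3


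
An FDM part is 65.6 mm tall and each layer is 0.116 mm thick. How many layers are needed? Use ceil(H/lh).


Layers = ceil(65.6/0.116) = 566


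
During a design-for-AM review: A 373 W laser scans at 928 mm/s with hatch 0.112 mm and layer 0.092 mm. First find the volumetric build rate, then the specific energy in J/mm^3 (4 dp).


Build rate = 928 * 0.112 * 0.092 = 9.562112 mm^3/s
SE = 373 / 9.562112 = 39.0081 J/mm^3


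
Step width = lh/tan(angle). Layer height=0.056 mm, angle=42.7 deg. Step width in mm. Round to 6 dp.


step = 0.056 / tan(42.7) = 0.060687 mm


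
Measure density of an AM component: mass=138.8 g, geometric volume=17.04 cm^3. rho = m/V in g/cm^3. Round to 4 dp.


rho = 138.8 / 17.04 = 8.1455 g/cm^3


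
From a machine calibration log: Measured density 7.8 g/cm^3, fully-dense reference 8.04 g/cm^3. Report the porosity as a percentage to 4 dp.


Porosity = (1-7.8/8.04)*100 = 2.9851 %


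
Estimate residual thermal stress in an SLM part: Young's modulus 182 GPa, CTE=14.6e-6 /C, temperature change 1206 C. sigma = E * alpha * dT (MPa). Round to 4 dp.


sigma = 182*1000 * 14.6e-6 * 1206 = 3204.5832 MPa


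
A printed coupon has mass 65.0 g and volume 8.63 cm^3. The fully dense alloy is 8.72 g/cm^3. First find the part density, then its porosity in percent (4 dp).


rho_part = 65.0 / 8.63 = 7.53186559 g/cm^3
Porosity = (1 - 7.53186559/8.72)*100 = 13.6254 %


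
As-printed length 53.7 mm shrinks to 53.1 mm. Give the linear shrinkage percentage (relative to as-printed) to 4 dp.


Shrinkage = ((53.7-53.1)/53.7)*100 = 1.1173 %


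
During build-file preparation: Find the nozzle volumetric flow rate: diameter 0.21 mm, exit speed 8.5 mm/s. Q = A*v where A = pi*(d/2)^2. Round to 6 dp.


A = pi*(0.21/2)^2 = 0.03463606 mm^2
Q = 0.03463606 * 8.5 = 0.294407 mm^3/s


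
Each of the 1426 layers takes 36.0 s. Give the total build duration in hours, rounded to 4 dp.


t = 1426 * 36.0 / 3600 = 14.26 hrs


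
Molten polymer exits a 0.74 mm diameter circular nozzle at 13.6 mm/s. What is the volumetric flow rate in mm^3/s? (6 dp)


A = pi*(0.74/2)^2 = 0.43008403 mm^2
Q = 0.43008403 * 13.6 = 5.849143 mm^3/s


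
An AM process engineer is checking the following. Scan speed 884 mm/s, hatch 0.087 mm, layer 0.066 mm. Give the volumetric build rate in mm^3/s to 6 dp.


Rate = 884 * 0.087 * 0.066 = 5.075928 mm^3/s


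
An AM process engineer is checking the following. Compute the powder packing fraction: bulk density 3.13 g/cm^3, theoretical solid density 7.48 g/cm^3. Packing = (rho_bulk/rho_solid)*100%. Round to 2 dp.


Packing = (3.13/7.48)*100 = 41.84 %


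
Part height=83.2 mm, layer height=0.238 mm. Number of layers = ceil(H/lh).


Layers = ceil(83.2/0.238) = 350


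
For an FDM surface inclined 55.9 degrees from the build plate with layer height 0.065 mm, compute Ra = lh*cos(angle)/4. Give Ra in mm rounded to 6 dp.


Ra = 0.065 * cos(55.9) / 4 = 0.00911 mm


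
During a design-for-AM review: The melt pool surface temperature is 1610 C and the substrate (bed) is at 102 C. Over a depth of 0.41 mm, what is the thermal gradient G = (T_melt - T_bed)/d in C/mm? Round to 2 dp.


G = (1610-102)/0.41 = 3678.05 C/mm


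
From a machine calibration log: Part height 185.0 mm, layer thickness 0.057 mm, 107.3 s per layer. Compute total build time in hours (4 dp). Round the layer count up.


Layers = ceil(185.0/0.057) = 3246
t = 3246 * 107.3 / 3600 = 96.7488 hrs


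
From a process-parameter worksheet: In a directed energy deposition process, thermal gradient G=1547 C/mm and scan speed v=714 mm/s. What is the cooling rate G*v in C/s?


CR = 1547 * 714 = 1104558 C/s


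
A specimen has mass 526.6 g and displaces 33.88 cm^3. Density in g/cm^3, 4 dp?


rho = 526.6 / 33.88 = 15.5431 g/cm^3


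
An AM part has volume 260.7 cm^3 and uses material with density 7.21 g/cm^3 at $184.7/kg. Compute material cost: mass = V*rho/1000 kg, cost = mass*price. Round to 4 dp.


Mass = 260.7*7.21/1000 = 1.879647 kg
Cost = 1.879647 * 184.7 = 347.1708 $


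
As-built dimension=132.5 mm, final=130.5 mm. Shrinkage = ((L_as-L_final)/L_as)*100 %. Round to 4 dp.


Shrinkage = ((132.5-130.5)/132.5)*100 = 1.5094 %


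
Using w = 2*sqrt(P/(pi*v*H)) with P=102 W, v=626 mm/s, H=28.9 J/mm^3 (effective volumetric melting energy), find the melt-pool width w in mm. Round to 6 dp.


w = 2*sqrt(102/(pi*626*28.9)) = 0.084726 mm


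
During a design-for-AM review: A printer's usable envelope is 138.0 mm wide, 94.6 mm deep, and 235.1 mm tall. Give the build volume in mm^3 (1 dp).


V = 138.0 * 94.6 * 235.1 = 3069183.5 mm^3


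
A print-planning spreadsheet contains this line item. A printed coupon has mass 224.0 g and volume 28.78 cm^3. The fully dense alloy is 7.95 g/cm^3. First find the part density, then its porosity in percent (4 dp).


rho_part = 224.0 / 28.78 = 7.78318277 g/cm^3
Porosity = (1 - 7.78318277/7.95)*100 = 2.0983 %


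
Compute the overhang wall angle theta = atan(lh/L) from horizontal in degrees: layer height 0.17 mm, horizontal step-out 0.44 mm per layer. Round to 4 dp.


angle = atan(0.17/0.44) = 21.1247 degrees


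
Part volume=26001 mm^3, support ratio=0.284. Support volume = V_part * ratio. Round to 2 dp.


V_support = 26001 * 0.284 = 7384.28 mm^3


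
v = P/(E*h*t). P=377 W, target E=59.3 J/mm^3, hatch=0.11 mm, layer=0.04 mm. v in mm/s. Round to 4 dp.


v = 377 / (59.3*0.11*0.04) = 1444.8873 mm/s


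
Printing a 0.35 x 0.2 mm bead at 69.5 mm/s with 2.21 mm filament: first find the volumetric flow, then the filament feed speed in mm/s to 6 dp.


Q = 0.35 * 0.2 * 69.5 = 4.865 mm^3/s
A_fil = pi*(2.21/2)^2 = 3.83596317 mm^2
v_feed = 4.865 / 3.83596317 = 1.26826 mm/s


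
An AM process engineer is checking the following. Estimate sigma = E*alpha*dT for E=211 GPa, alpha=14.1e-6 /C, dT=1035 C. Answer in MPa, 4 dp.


sigma = 211*1000 * 14.1e-6 * 1035 = 3079.2285 MPa


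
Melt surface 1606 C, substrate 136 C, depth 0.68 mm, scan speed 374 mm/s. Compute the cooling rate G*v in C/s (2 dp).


G = (1606-136)/0.68 = 2161.76470588 C/mm
CR = 2161.76470588 * 374 = 808500.0 C/s


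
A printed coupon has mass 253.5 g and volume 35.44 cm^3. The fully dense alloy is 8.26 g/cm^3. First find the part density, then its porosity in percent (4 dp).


rho_part = 253.5 / 35.44 = 7.15293454 g/cm^3
Porosity = (1 - 7.15293454/8.26)*100 = 13.4027 %


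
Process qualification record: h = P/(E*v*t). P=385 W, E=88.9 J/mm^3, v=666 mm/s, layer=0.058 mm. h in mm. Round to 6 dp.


h = 385 / (88.9*666*0.058) = 0.112113 mm


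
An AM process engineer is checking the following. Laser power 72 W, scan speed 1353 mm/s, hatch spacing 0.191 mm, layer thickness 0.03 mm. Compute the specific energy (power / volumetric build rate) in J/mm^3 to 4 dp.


Build rate = 1353 * 0.191 * 0.03 = 7.75269 mm^3/s
SE = 72 / 7.75269 = 9.2871 J/mm^3


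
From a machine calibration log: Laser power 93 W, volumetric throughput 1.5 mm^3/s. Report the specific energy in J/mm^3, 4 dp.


SE = 93 / 1.5 = 62.0 J/mm^3


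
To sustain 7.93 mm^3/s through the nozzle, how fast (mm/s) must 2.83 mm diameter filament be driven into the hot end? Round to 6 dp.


A = pi*(2.83/2)^2 = 6.290175
v = 7.93 / 6.290175 = 1.260696 mm/s


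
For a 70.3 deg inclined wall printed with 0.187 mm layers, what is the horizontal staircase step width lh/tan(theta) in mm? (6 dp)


step = 0.187 / tan(70.3) = 0.066956 mm


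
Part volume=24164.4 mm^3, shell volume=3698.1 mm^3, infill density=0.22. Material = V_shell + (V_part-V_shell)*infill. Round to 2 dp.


V_infill = (24164.4 - 3698.1) * 0.22 = 4502.59
V_total = 3698.1 + 4502.59 = 8200.69 mm^3


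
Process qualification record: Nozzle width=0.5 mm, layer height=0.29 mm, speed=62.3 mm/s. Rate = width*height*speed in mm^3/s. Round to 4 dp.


Rate = 0.5 * 0.29 * 62.3 = 9.0335 mm^3/s


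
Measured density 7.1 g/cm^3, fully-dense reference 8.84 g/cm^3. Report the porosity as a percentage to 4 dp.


Porosity = (1-7.1/8.84)*100 = 19.6833 %


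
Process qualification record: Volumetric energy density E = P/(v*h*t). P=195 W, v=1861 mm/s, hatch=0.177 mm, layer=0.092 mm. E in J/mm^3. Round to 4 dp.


E = 195 / (1861*0.177*0.092) = 6.4347 J/mm^3


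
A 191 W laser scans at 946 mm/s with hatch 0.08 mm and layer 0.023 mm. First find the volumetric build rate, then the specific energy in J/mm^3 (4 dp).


Build rate = 946 * 0.08 * 0.023 = 1.74064 mm^3/s
SE = 191 / 1.74064 = 109.7298 J/mm^3


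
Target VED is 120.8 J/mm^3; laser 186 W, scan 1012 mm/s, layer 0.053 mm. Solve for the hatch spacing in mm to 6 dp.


h = 186 / (120.8*1012*0.053) = 0.028707 mm


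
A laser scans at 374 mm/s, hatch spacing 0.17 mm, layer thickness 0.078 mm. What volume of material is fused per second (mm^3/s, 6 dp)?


Rate = 374 * 0.17 * 0.078 = 4.95924 mm^3/s


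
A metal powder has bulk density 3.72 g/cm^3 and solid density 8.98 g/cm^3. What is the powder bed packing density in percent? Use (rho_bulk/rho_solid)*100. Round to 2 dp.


Packing = (3.72/8.98)*100 = 41.43 %


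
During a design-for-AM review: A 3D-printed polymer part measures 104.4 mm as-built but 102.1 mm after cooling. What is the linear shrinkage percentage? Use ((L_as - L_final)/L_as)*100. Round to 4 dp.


Shrinkage = ((104.4-102.1)/104.4)*100 = 2.2031 %


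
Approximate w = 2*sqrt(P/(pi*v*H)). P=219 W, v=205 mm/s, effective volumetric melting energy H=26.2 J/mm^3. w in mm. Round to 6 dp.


w = 2*sqrt(219/(pi*205*26.2)) = 0.22785 mm


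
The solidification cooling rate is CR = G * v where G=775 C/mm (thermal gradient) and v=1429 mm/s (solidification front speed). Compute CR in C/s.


CR = 775 * 1429 = 1107475 C/s


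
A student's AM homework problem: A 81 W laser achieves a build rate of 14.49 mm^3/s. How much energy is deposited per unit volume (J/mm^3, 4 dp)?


SE = 81 / 14.49 = 5.5901 J/mm^3


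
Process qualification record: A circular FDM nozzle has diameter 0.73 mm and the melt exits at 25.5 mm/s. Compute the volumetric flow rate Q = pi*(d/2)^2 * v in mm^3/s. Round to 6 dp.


A = pi*(0.73/2)^2 = 0.41853868 mm^2
Q = 0.41853868 * 25.5 = 10.672736 mm^3/s


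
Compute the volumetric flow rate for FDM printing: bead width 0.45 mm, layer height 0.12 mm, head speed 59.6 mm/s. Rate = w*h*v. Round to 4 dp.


Rate = 0.45 * 0.12 * 59.6 = 3.2184 mm^3/s


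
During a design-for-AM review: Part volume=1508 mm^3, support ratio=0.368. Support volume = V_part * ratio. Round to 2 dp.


V_support = 1508 * 0.368 = 554.94 mm^3


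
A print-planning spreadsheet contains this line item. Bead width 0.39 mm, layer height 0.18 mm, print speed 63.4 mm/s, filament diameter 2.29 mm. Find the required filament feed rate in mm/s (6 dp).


Q = 0.39 * 0.18 * 63.4 = 4.45068 mm^3/s
A_fil = pi*(2.29/2)^2 = 4.11870651 mm^2
v_feed = 4.45068 / 4.11870651 = 1.080601 mm/s


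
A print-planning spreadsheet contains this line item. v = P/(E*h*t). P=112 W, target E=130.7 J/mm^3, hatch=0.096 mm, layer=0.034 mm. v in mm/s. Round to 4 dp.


v = 112 / (130.7*0.096*0.034) = 262.5381 mm/s


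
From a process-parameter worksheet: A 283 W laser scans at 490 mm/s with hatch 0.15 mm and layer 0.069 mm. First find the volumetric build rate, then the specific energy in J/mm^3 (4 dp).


Build rate = 490 * 0.15 * 0.069 = 5.0715 mm^3/s
SE = 283 / 5.0715 = 55.802 J/mm^3


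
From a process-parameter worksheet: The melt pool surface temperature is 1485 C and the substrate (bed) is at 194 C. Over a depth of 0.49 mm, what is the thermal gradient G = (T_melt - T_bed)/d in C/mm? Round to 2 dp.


G = (1485-194)/0.49 = 2634.69 C/mm


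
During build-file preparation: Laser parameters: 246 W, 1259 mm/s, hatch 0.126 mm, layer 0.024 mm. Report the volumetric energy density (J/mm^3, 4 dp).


E = 246 / (1259*0.126*0.024) = 64.6141 J/mm^3


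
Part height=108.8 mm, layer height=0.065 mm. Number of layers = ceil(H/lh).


Layers = ceil(108.8/0.065) = 1674


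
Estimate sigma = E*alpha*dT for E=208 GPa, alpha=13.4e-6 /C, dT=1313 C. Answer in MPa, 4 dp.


sigma = 208*1000 * 13.4e-6 * 1313 = 3659.5936 MPa


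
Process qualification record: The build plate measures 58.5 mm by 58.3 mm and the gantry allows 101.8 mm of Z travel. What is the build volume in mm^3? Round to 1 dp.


V = 58.5 * 58.3 * 101.8 = 347194.0 mm^3


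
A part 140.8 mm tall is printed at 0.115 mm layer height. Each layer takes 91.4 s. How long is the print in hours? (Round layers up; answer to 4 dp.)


Layers = ceil(140.8/0.115) = 1225
t = 1225 * 91.4 / 3600 = 31.1014 hrs


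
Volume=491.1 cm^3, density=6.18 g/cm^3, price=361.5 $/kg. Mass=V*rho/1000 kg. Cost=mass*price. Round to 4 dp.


Mass = 491.1*6.18/1000 = 3.034998 kg
Cost = 3.034998 * 361.5 = 1097.1518 $


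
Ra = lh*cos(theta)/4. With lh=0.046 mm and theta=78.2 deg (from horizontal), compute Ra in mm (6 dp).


Ra = 0.046 * cos(78.2) / 4 = 0.002352 mm


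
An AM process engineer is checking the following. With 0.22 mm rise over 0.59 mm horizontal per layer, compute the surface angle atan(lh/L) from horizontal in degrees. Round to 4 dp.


angle = atan(0.22/0.59) = 20.4495 degrees


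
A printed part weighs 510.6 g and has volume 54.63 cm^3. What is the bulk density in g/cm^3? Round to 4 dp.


rho = 510.6 / 54.63 = 9.3465 g/cm^3


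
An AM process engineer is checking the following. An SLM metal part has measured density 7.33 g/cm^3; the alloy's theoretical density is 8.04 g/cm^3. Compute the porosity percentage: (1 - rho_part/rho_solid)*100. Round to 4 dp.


Porosity = (1-7.33/8.04)*100 = 8.8308 %


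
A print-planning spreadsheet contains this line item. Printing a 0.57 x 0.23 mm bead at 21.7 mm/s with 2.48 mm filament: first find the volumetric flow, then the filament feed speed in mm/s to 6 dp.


Q = 0.57 * 0.23 * 21.7 = 2.84487 mm^3/s
A_fil = pi*(2.48/2)^2 = 4.83051286 mm^2
v_feed = 2.84487 / 4.83051286 = 0.588937 mm/s


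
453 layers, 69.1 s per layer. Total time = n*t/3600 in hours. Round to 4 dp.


t = 453 * 69.1 / 3600 = 8.6951 hrs


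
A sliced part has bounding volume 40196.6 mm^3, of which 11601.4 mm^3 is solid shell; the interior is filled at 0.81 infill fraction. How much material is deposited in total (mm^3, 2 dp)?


V_infill = (40196.6 - 11601.4) * 0.81 = 23162.11
V_total = 11601.4 + 23162.11 = 34763.51 mm^3


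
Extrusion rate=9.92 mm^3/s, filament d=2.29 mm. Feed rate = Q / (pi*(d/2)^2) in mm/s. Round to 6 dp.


A = pi*(2.29/2)^2 = 4.118707
v = 9.92 / 4.118707 = 2.408523 mm/s


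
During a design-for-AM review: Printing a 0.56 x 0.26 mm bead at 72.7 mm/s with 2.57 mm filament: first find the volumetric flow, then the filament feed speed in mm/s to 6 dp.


Q = 0.56 * 0.26 * 72.7 = 10.58512 mm^3/s
A_fil = pi*(2.57/2)^2 = 5.18747633 mm^2
v_feed = 10.58512 / 5.18747633 = 2.040514 mm/s


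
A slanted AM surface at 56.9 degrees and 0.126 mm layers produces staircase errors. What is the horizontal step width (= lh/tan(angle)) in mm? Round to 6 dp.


step = 0.126 / tan(56.9) = 0.082138 mm


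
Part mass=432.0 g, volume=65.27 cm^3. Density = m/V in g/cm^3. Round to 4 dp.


rho = 432.0 / 65.27 = 6.6187 g/cm^3


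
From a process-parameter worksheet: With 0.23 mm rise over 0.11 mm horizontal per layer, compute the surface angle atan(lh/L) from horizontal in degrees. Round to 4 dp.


angle = atan(0.23/0.11) = 64.44 degrees


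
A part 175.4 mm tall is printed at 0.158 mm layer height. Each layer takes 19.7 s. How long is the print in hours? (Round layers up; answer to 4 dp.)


Layers = ceil(175.4/0.158) = 1111
t = 1111 * 19.7 / 3600 = 6.0796 hrs


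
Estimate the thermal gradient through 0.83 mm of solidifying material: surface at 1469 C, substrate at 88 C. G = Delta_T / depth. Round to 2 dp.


G = (1469-88)/0.83 = 1663.86 C/mm


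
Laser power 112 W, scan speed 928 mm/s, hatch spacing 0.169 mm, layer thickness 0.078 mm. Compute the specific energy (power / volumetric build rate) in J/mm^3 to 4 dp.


Build rate = 928 * 0.169 * 0.078 = 12.232896 mm^3/s
SE = 112 / 12.232896 = 9.1556 J/mm^3


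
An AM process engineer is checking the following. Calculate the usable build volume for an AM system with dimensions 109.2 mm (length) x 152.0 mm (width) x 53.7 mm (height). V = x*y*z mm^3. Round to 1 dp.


V = 109.2 * 152.0 * 53.7 = 891334.1 mm^3


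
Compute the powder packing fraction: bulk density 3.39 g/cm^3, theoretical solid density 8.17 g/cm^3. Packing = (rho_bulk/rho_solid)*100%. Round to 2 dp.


Packing = (3.39/8.17)*100 = 41.49 %


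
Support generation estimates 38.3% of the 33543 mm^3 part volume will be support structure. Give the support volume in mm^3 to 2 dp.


V_support = 33543 * 0.383 = 12846.97 mm^3


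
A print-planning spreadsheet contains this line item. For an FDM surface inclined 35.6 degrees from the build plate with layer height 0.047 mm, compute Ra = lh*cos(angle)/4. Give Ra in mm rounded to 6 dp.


Ra = 0.047 * cos(35.6) / 4 = 0.009554 mm


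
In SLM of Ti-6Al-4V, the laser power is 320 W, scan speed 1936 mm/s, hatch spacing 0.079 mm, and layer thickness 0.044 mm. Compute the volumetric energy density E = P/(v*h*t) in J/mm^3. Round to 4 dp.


E = 320 / (1936*0.079*0.044) = 47.5516 J/mm^3


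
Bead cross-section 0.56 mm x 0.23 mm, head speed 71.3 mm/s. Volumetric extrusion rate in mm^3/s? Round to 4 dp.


Rate = 0.56 * 0.23 * 71.3 = 9.1834 mm^3/s


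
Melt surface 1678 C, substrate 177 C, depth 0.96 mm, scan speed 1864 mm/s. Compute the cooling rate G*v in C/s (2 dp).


G = (1678-177)/0.96 = 1563.54166667 C/mm
CR = 1563.54166667 * 1864 = 2914441.67 C/s


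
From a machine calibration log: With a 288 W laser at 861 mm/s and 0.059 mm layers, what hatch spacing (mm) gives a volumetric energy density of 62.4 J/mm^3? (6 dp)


h = 288 / (62.4*861*0.059) = 0.090856 mm


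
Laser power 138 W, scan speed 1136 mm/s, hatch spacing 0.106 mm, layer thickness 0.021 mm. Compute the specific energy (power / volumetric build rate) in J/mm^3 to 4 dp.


Build rate = 1136 * 0.106 * 0.021 = 2.528736 mm^3/s
SE = 138 / 2.528736 = 54.5727 J/mm^3


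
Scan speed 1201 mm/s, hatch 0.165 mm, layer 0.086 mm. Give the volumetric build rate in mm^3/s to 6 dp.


Rate = 1201 * 0.165 * 0.086 = 17.04219 mm^3/s


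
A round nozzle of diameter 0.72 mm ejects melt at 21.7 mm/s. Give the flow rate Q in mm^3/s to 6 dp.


A = pi*(0.72/2)^2 = 0.40715041 mm^2
Q = 0.40715041 * 21.7 = 8.835164 mm^3/s


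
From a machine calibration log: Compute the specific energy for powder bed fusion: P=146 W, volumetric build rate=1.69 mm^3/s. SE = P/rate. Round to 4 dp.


SE = 146 / 1.69 = 86.3905 J/mm^3


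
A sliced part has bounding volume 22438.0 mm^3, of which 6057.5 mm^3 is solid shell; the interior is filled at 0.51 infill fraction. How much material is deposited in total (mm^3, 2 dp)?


V_infill = (22438.0 - 6057.5) * 0.51 = 8354.06
V_total = 6057.5 + 8354.06 = 14411.56 mm^3


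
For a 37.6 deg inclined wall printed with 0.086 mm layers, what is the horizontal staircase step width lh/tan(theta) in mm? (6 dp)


step = 0.086 / tan(37.6) = 0.111673 mm


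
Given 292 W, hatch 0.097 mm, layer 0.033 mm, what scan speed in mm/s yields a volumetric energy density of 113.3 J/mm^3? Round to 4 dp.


v = 292 / (113.3*0.097*0.033) = 805.1323 mm/s


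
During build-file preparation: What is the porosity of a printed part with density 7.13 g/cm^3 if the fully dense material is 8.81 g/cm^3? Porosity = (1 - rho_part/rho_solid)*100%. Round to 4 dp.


Porosity = (1-7.13/8.81)*100 = 19.0692 %


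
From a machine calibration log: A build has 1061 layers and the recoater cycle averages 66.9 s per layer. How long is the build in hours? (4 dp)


t = 1061 * 66.9 / 3600 = 19.7169 hrs


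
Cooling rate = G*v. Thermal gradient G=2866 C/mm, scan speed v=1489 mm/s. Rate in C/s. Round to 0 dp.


CR = 2866 * 1489 = 4267474 C/s


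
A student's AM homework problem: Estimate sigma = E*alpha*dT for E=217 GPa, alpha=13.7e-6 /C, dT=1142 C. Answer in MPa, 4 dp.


sigma = 217*1000 * 13.7e-6 * 1142 = 3395.0518 MPa


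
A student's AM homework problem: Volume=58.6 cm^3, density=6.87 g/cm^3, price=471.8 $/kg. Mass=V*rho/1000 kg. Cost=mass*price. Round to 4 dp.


Mass = 58.6*6.87/1000 = 0.402582 kg
Cost = 0.402582 * 471.8 = 189.9382 $


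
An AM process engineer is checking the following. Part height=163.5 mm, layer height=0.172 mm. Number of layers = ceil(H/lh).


Layers = ceil(163.5/0.172) = 951


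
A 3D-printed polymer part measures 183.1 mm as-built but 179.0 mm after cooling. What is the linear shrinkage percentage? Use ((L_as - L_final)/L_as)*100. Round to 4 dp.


Shrinkage = ((183.1-179.0)/183.1)*100 = 2.2392 %


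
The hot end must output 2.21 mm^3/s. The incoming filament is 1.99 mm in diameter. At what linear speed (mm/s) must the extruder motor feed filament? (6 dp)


A = pi*(1.99/2)^2 = 3.110255
v = 2.21 / 3.110255 = 0.710553 mm/s


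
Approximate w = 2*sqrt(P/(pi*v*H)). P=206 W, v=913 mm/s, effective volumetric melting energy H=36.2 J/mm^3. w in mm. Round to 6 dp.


w = 2*sqrt(206/(pi*913*36.2)) = 0.089084 mm


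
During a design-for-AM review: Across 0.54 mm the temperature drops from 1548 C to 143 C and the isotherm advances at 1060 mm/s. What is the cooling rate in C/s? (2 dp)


G = (1548-143)/0.54 = 2601.85185185 C/mm
CR = 2601.85185185 * 1060 = 2757962.96 C/s


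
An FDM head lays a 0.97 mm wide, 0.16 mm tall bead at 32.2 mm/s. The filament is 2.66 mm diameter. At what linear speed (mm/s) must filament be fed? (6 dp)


Q = 0.97 * 0.16 * 32.2 = 4.99744 mm^3/s
A_fil = pi*(2.66/2)^2 = 5.55716324 mm^2
v_feed = 4.99744 / 5.55716324 = 0.899279 mm/s


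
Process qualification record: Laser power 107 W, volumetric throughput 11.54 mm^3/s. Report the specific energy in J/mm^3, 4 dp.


SE = 107 / 11.54 = 9.2721 J/mm^3


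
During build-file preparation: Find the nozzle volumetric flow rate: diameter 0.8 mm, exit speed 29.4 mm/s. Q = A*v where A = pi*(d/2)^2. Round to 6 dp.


A = pi*(0.8/2)^2 = 0.50265482 mm^2
Q = 0.50265482 * 29.4 = 14.778052 mm^3/s


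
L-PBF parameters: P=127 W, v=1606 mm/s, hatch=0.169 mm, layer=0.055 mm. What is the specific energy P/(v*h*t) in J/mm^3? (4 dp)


Build rate = 1606 * 0.169 * 0.055 = 14.92777 mm^3/s
SE = 127 / 14.92777 = 8.5076 J/mm^3


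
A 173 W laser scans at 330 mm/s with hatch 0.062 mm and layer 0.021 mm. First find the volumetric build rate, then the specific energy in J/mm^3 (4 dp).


Build rate = 330 * 0.062 * 0.021 = 0.42966 mm^3/s
SE = 173 / 0.42966 = 402.644 J/mm^3


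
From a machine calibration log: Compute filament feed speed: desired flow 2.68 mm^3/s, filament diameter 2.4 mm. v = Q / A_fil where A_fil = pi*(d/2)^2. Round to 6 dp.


A = pi*(2.4/2)^2 = 4.523893
v = 2.68 / 4.523893 = 0.59241 mm/s


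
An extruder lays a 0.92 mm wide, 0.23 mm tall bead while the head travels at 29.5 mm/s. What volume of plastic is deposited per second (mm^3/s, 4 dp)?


Rate = 0.92 * 0.23 * 29.5 = 6.2422 mm^3/s


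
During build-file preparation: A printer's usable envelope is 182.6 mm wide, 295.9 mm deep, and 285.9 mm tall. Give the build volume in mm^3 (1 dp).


V = 182.6 * 295.9 * 285.9 = 15447560.1 mm^3


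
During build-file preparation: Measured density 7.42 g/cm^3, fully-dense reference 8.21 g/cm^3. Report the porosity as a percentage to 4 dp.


Porosity = (1-7.42/8.21)*100 = 9.6224 %


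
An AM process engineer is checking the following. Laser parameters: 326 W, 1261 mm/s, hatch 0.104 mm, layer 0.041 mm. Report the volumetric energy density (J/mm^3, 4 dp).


E = 326 / (1261*0.104*0.041) = 60.6297 J/mm^3


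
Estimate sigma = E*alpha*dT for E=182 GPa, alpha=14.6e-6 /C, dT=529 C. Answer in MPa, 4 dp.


sigma = 182*1000 * 14.6e-6 * 529 = 1405.6588 MPa


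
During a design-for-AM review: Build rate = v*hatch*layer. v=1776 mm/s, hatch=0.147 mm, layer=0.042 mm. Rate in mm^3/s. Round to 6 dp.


Rate = 1776 * 0.147 * 0.042 = 10.965024 mm^3/s


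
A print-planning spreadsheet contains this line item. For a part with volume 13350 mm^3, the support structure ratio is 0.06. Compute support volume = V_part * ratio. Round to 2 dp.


V_support = 13350 * 0.06 = 801.0 mm^3


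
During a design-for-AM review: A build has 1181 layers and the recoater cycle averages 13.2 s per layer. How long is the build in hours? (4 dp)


t = 1181 * 13.2 / 3600 = 4.3303 hrs


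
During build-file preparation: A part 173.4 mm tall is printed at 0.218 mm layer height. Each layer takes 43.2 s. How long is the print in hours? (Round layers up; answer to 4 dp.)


Layers = ceil(173.4/0.218) = 796
t = 796 * 43.2 / 3600 = 9.552 hrs


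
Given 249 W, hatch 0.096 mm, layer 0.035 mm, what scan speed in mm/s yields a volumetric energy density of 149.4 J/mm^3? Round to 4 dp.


v = 249 / (149.4*0.096*0.035) = 496.0317 mm/s


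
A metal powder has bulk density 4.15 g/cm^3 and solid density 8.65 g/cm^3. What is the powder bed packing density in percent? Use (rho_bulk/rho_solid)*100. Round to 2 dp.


Packing = (4.15/8.65)*100 = 47.98 %


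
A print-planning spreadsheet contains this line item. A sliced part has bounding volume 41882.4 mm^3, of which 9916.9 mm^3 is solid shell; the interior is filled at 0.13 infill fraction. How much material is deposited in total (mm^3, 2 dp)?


V_infill = (41882.4 - 9916.9) * 0.13 = 4155.52
V_total = 9916.9 + 4155.52 = 14072.42 mm^3


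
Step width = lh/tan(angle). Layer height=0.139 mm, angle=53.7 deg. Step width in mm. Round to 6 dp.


step = 0.139 / tan(53.7) = 0.102106 mm


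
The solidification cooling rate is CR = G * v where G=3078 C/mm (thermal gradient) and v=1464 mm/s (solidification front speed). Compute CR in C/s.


CR = 3078 * 1464 = 4506192 C/s


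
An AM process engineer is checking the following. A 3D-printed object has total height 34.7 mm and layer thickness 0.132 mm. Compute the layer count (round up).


Layers = ceil(34.7/0.132) = 263


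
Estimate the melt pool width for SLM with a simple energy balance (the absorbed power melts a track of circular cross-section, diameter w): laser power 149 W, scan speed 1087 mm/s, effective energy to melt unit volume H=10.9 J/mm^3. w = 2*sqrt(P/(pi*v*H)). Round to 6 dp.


w = 2*sqrt(149/(pi*1087*10.9)) = 0.126538 mm


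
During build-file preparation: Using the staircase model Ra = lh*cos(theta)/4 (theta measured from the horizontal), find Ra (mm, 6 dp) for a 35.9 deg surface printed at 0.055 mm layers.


Ra = 0.055 * cos(35.9) / 4 = 0.011138 mm


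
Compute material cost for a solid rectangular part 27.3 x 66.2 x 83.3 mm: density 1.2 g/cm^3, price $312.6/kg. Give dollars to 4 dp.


V = 27.3 * 66.2 * 83.3 = 150544.758 mm^3 = 150.544758 cm^3
Mass = 150.544758 * 1.2 / 1000 = 0.18065371 kg
Cost = 0.18065371 * 312.6 = 56.4723 $


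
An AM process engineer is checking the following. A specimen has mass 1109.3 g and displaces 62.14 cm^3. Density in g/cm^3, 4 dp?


rho = 1109.3 / 62.14 = 17.8516 g/cm^3


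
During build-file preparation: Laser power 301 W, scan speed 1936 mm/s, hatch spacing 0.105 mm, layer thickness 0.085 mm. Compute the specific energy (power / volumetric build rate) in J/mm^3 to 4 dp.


Build rate = 1936 * 0.105 * 0.085 = 17.2788 mm^3/s
SE = 301 / 17.2788 = 17.4202 J/mm^3


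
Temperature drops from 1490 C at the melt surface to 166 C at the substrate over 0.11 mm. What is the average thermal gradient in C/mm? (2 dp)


G = (1490-166)/0.11 = 12036.36 C/mm


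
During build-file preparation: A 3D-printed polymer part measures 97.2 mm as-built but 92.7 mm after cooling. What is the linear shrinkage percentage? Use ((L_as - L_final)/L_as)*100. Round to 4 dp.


Shrinkage = ((97.2-92.7)/97.2)*100 = 4.6296 %


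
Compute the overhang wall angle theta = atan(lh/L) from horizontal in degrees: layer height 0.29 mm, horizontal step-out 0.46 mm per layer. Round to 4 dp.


angle = atan(0.29/0.46) = 32.2288 degrees


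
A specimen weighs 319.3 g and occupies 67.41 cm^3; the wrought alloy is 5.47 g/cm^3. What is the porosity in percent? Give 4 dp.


rho_part = 319.3 / 67.41 = 4.73668595 g/cm^3
Porosity = (1 - 4.73668595/5.47)*100 = 13.4061 %


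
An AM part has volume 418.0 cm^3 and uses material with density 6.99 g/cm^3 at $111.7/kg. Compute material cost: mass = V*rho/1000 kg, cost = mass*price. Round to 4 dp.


Mass = 418.0*6.99/1000 = 2.92182 kg
Cost = 2.92182 * 111.7 = 326.3673 $


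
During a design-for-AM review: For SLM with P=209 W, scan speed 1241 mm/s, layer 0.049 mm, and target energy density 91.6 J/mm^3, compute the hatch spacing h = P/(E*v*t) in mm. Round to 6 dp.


h = 209 / (91.6*1241*0.049) = 0.037522 mm
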